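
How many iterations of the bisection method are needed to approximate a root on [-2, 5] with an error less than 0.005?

We need (b-a)/2^n ≤ 0.005
(5 - (-2))/2^n ≤ 0.005
7/2^n ≤ 0.005
2^n ≥ 1400
n ≥ log₂(1400) = 10.45
n ≥ 11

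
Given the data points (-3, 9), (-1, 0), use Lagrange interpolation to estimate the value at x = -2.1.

Lagrange interpolation formula:
P(x) = Σ yᵢ × Lᵢ(x)
where Lᵢ(x) = Π_{j≠i} (x - xⱼ)/(xᵢ - xⱼ)

L_0(-2.1) = (-2.1 - (-1))/(-3 - (-1)) = 0.550000
L_1(-2.1) = (-2.1 - (-3))/(-1 - (-3)) = 0.450000

P(-2.1) = 9×L_0(-2.1) + 0×L_1(-2.1)
P(-2.1) = 4.950000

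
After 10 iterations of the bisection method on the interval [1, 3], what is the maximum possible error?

Bisection error bound: |error| ≤ (b-a)/2^n
|error| ≤ (3 - 1)/2^10 = 2/2^10
|error| ≤ 0.0019531250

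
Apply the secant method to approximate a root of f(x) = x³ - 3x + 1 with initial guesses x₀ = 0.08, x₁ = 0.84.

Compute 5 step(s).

f(x) = x³ - 3x + 1
x₀ = 0.08, x₁ = 0.84

Secant formula: x_{n+1} = x_n - f(x_n)(x_n - x_{n-1})/(f(x_n) - f(x_{n-1}))

Iteration 1:
  f(0.080000) = 0.760512
  f(0.840000) = -0.927296
  x_2 = 0.840000 - (-0.927296)×(0.840000 - 0.080000)/(-0.927296 - 0.760512)
       = 0.422450
Iteration 2:
  f(0.840000) = -0.927296
  f(0.422450) = -0.191957
  x_3 = 0.422450 - (-0.191957)×(0.422450 - 0.840000)/(-0.191957 - (-0.927296))
       = 0.313450
Iteration 3:
  f(0.422450) = -0.191957
  f(0.313450) = 0.090447
  x_4 = 0.313450 - 0.090447×(0.313450 - 0.422450)/(0.090447 - (-0.191957))
       = 0.348360
Iteration 4:
  f(0.313450) = 0.090447
  f(0.348360) = -0.002804
  x_5 = 0.348360 - (-0.002804)×(0.348360 - 0.313450)/(-0.002804 - 0.090447)
       = 0.347310
Iteration 5:
  f(0.348360) = -0.002804
  f(0.347310) = -0.000036
  x_6 = 0.347310 - (-0.000036)×(0.347310 - 0.348360)/(-0.000036 - (-0.002804))
       = 0.347296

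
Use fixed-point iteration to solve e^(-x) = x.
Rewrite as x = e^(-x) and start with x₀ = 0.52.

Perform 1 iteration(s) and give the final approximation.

Equation: e^(-x) = x
Fixed-point form: x = e^(-x)
x₀ = 0.52

x_1 = g(0.520000) = 0.594521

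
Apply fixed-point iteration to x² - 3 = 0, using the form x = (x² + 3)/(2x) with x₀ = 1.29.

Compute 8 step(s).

Equation: x² - 3 = 0
Fixed-point form: x = (x² + 3)/(2x)
x₀ = 1.29

x_1 = g(1.290000) = 1.807791
x_2 = g(1.807791) = 1.733637
x_3 = g(1.733637) = 1.732052
x_4 = g(1.732052) = 1.732051
x_5 = g(1.732051) = 1.732051
x_6 = g(1.732051) = 1.732051
x_7 = g(1.732051) = 1.732051
x_8 = g(1.732051) = 1.732051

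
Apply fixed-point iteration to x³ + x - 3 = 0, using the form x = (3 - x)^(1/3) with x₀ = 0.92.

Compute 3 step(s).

Equation: x³ + x - 3 = 0
Fixed-point form: x = (3 - x)^(1/3)
x₀ = 0.92

x_1 = g(0.920000) = 1.276501
x_2 = g(1.276501) = 1.198957
x_3 = g(1.198957) = 1.216675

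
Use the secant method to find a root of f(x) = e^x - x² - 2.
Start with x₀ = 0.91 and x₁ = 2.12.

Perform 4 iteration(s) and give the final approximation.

f(x) = e^x - x² - 2
x₀ = 0.91, x₁ = 2.12

Secant formula: x_{n+1} = x_n - f(x_n)(x_n - x_{n-1})/(f(x_n) - f(x_{n-1}))

Iteration 1:
  f(0.910000) = -0.343777
  f(2.120000) = 1.836737
  x_2 = 2.120000 - 1.836737×(2.120000 - 0.910000)/(1.836737 - (-0.343777))
       = 1.100767
Iteration 2:
  f(2.120000) = 1.836737
  f(1.100767) = -0.205217
  x_3 = 1.100767 - (-0.205217)×(1.100767 - 2.120000)/(-0.205217 - 1.836737)
       = 1.203200
Iteration 3:
  f(1.100767) = -0.205217
  f(1.203200) = -0.116932
  x_4 = 1.203200 - (-0.116932)×(1.203200 - 1.100767)/(-0.116932 - (-0.205217))
       = 1.338871
Iteration 4:
  f(1.203200) = -0.116932
  f(1.338871) = 0.022158
  x_5 = 1.338871 - 0.022158×(1.338871 - 1.203200)/(0.022158 - (-0.116932))
       = 1.317257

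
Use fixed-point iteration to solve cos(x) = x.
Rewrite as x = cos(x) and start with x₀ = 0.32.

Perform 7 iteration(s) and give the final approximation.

Equation: cos(x) = x
Fixed-point form: x = cos(x)
x₀ = 0.32

x_1 = g(0.320000) = 0.949235
x_2 = g(0.949235) = 0.582305
x_3 = g(0.582305) = 0.835197
x_4 = g(0.835197) = 0.671031
x_5 = g(0.671031) = 0.783181
x_6 = g(0.783181) = 0.708673
x_7 = g(0.708673) = 0.759226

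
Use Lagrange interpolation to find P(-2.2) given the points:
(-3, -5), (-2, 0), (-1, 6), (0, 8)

Lagrange interpolation formula:
P(x) = Σ yᵢ × Lᵢ(x)
where Lᵢ(x) = Π_{j≠i} (x - xⱼ)/(xᵢ - xⱼ)

L_0(-2.2) = (-2.2 - (-2))/(-3 - (-2)) × (-2.2 - (-1))/(-3 - (-1)) × (-2.2 - 0)/(-3 - 0) = 0.088000
L_1(-2.2) = (-2.2 - (-3))/(-2 - (-3)) × (-2.2 - (-1))/(-2 - (-1)) × (-2.2 - 0)/(-2 - 0) = 1.056000
L_2(-2.2) = (-2.2 - (-3))/(-1 - (-3)) × (-2.2 - (-2))/(-1 - (-2)) × (-2.2 - 0)/(-1 - 0) = -0.176000
L_3(-2.2) = (-2.2 - (-3))/(0 - (-3)) × (-2.2 - (-2))/(0 - (-2)) × (-2.2 - (-1))/(0 - (-1)) = 0.032000

P(-2.2) = (-5)×L_0(-2.2) + 0×L_1(-2.2) + 6×L_2(-2.2) + 8×L_3(-2.2)
P(-2.2) = -1.240000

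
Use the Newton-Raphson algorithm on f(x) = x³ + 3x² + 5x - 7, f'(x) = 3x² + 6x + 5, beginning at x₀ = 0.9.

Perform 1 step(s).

f(x) = x³ + 3x² + 5x - 7
f'(x) = 3x² + 6x + 5
x₀ = 0.9

Newton-Raphson formula: x_{n+1} = x_n - f(x_n)/f'(x_n)

Iteration 1:
  f(0.900000) = 0.659000
  f'(0.900000) = 12.830000
  x_1 = 0.900000 - 0.659000/12.830000 = 0.848636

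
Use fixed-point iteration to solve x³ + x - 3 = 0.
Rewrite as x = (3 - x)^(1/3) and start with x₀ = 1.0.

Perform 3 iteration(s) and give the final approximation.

Equation: x³ + x - 3 = 0
Fixed-point form: x = (3 - x)^(1/3)
x₀ = 1.0

x_1 = g(1.000000) = 1.259921
x_2 = g(1.259921) = 1.202790
x_3 = g(1.202790) = 1.215812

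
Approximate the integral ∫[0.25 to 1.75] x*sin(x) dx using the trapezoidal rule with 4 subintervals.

f(x) = x*sin(x)
a = 0.25, b = 1.75, n = 4
h = (b - a)/n = 0.375000

Trapezoidal rule: (h/2)[f(x₀) + 2f(x₁) + 2f(x₂) + ... + f(xₙ)]

x_0 = 0.2500, f(x_0) = 0.061851, coefficient = 1
x_1 = 0.6250, f(x_1) = 0.365686, coefficient = 2
x_2 = 1.0000, f(x_2) = 0.841471, coefficient = 2
x_3 = 1.3750, f(x_3) = 1.348728, coefficient = 2
x_4 = 1.7500, f(x_4) = 1.721975, coefficient = 1

I ≈ (0.375000/2) × 6.895596 = 1.292924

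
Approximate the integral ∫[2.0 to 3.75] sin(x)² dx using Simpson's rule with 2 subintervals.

f(x) = sin(x)²
a = 2.0, b = 3.75, n = 2
h = (b - a)/n = 0.875000

Simpson's rule: (h/3)[f(x₀) + 4f(x₁) + 2f(x₂) + ... + f(xₙ)]

x_0 = 2.0000, f(x_0) = 0.826822, coefficient = 1
x_1 = 2.8750, f(x_1) = 0.069404, coefficient = 4
x_2 = 3.7500, f(x_2) = 0.326682, coefficient = 1

I ≈ (0.875000/3) × 1.431119 = 0.417410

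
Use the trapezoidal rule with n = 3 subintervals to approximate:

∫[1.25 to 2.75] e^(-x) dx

f(x) = e^(-x)
a = 1.25, b = 2.75, n = 3
h = (b - a)/n = 0.500000

Trapezoidal rule: (h/2)[f(x₀) + 2f(x₁) + 2f(x₂) + ... + f(xₙ)]

x_0 = 1.2500, f(x_0) = 0.286505, coefficient = 1
x_1 = 1.7500, f(x_1) = 0.173774, coefficient = 2
x_2 = 2.2500, f(x_2) = 0.105399, coefficient = 2
x_3 = 2.7500, f(x_3) = 0.063928, coefficient = 1

I ≈ (0.500000/2) × 0.908779 = 0.227195
Exact value: 0.222577
Error: 0.004618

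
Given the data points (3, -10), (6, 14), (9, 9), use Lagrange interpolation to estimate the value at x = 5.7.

Lagrange interpolation formula:
P(x) = Σ yᵢ × Lᵢ(x)
where Lᵢ(x) = Π_{j≠i} (x - xⱼ)/(xᵢ - xⱼ)

L_0(5.7) = (5.7 - 6)/(3 - 6) × (5.7 - 9)/(3 - 9) = 0.055000
L_1(5.7) = (5.7 - 3)/(6 - 3) × (5.7 - 9)/(6 - 9) = 0.990000
L_2(5.7) = (5.7 - 3)/(9 - 3) × (5.7 - 6)/(9 - 6) = -0.045000

P(5.7) = (-10)×L_0(5.7) + 14×L_1(5.7) + 9×L_2(5.7)
P(5.7) = 12.905000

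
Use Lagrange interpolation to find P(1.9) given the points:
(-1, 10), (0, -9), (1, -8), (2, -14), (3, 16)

Lagrange interpolation formula:
P(x) = Σ yᵢ × Lᵢ(x)
where Lᵢ(x) = Π_{j≠i} (x - xⱼ)/(xᵢ - xⱼ)

L_0(1.9) = (1.9 - 0)/(-1 - 0) × (1.9 - 1)/(-1 - 1) × (1.9 - 2)/(-1 - 2) × (1.9 - 3)/(-1 - 3) = 0.007838
L_1(1.9) = (1.9 - (-1))/(0 - (-1)) × (1.9 - 1)/(0 - 1) × (1.9 - 2)/(0 - 2) × (1.9 - 3)/(0 - 3) = -0.047850
L_2(1.9) = (1.9 - (-1))/(1 - (-1)) × (1.9 - 0)/(1 - 0) × (1.9 - 2)/(1 - 2) × (1.9 - 3)/(1 - 3) = 0.151525
L_3(1.9) = (1.9 - (-1))/(2 - (-1)) × (1.9 - 0)/(2 - 0) × (1.9 - 1)/(2 - 1) × (1.9 - 3)/(2 - 3) = 0.909150
L_4(1.9) = (1.9 - (-1))/(3 - (-1)) × (1.9 - 0)/(3 - 0) × (1.9 - 1)/(3 - 1) × (1.9 - 2)/(3 - 2) = -0.020663

P(1.9) = 10×L_0(1.9) + (-9)×L_1(1.9) + (-8)×L_2(1.9) + (-14)×L_3(1.9) + 16×L_4(1.9)
P(1.9) = -13.761875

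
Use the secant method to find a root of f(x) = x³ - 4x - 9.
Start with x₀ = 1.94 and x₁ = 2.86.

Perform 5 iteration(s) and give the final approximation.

f(x) = x³ - 4x - 9
x₀ = 1.94, x₁ = 2.86

Secant formula: x_{n+1} = x_n - f(x_n)(x_n - x_{n-1})/(f(x_n) - f(x_{n-1}))

Iteration 1:
  f(1.940000) = -9.458616
  f(2.860000) = 2.953656
  x_2 = 2.860000 - 2.953656×(2.860000 - 1.940000)/(2.953656 - (-9.458616))
       = 2.641074
Iteration 2:
  f(2.860000) = 2.953656
  f(2.641074) = -1.142079
  x_3 = 2.641074 - (-1.142079)×(2.641074 - 2.860000)/(-1.142079 - 2.953656)
       = 2.702121
Iteration 3:
  f(2.641074) = -1.142079
  f(2.702121) = -0.079062
  x_4 = 2.702121 - (-0.079062)×(2.702121 - 2.641074)/(-0.079062 - (-1.142079))
       = 2.706661
Iteration 4:
  f(2.702121) = -0.079062
  f(2.706661) = 0.002397
  x_5 = 2.706661 - 0.002397×(2.706661 - 2.702121)/(0.002397 - (-0.079062))
       = 2.706528
Iteration 5:
  f(2.706661) = 0.002397
  f(2.706528) = -0.000005
  x_6 = 2.706528 - (-0.000005)×(2.706528 - 2.706661)/(-0.000005 - 0.002397)
       = 2.706528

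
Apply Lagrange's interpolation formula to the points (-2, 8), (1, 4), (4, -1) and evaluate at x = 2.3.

Lagrange interpolation formula:
P(x) = Σ yᵢ × Lᵢ(x)
where Lᵢ(x) = Π_{j≠i} (x - xⱼ)/(xᵢ - xⱼ)

L_0(2.3) = (2.3 - 1)/(-2 - 1) × (2.3 - 4)/(-2 - 4) = -0.122778
L_1(2.3) = (2.3 - (-2))/(1 - (-2)) × (2.3 - 4)/(1 - 4) = 0.812222
L_2(2.3) = (2.3 - (-2))/(4 - (-2)) × (2.3 - 1)/(4 - 1) = 0.310556

P(2.3) = 8×L_0(2.3) + 4×L_1(2.3) + (-1)×L_2(2.3)
P(2.3) = 1.956111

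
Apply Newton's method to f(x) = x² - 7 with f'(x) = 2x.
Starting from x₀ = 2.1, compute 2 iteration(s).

f(x) = x² - 7
f'(x) = 2x
x₀ = 2.1

Newton-Raphson formula: x_{n+1} = x_n - f(x_n)/f'(x_n)

Iteration 1:
  f(2.100000) = -2.590000
  f'(2.100000) = 4.200000
  x_1 = 2.100000 - (-2.590000)/4.200000 = 2.716667
Iteration 2:
  f(2.716667) = 0.380278
  f'(2.716667) = 5.433333
  x_2 = 2.716667 - 0.380278/5.433333 = 2.646677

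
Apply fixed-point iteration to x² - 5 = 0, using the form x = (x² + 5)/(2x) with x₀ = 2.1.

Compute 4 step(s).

Equation: x² - 5 = 0
Fixed-point form: x = (x² + 5)/(2x)
x₀ = 2.1

x_1 = g(2.100000) = 2.240476
x_2 = g(2.240476) = 2.236072
x_3 = g(2.236072) = 2.236068
x_4 = g(2.236068) = 2.236068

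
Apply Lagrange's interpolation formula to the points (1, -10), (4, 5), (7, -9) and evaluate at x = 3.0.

Lagrange interpolation formula:
P(x) = Σ yᵢ × Lᵢ(x)
where Lᵢ(x) = Π_{j≠i} (x - xⱼ)/(xᵢ - xⱼ)

L_0(3.0) = (3.0 - 4)/(1 - 4) × (3.0 - 7)/(1 - 7) = 0.222222
L_1(3.0) = (3.0 - 1)/(4 - 1) × (3.0 - 7)/(4 - 7) = 0.888889
L_2(3.0) = (3.0 - 1)/(7 - 1) × (3.0 - 4)/(7 - 4) = -0.111111

P(3.0) = (-10)×L_0(3.0) + 5×L_1(3.0) + (-9)×L_2(3.0)
P(3.0) = 3.222222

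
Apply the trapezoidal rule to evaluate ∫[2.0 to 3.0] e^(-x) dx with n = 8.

f(x) = e^(-x)
a = 2.0, b = 3.0, n = 8
h = (b - a)/n = 0.125000

Trapezoidal rule: (h/2)[f(x₀) + 2f(x₁) + 2f(x₂) + ... + f(xₙ)]

x_0 = 2.0000, f(x_0) = 0.135335, coefficient = 1
x_1 = 2.1250, f(x_1) = 0.119433, coefficient = 2
x_2 = 2.2500, f(x_2) = 0.105399, coefficient = 2
x_3 = 2.3750, f(x_3) = 0.093014, coefficient = 2
x_4 = 2.5000, f(x_4) = 0.082085, coefficient = 2
x_5 = 2.6250, f(x_5) = 0.072440, coefficient = 2
x_6 = 2.7500, f(x_6) = 0.063928, coefficient = 2
x_7 = 2.8750, f(x_7) = 0.056416, coefficient = 2
x_8 = 3.0000, f(x_8) = 0.049787, coefficient = 1

I ≈ (0.125000/2) × 1.370553 = 0.085660
Exact value: 0.085548
Error: 0.000111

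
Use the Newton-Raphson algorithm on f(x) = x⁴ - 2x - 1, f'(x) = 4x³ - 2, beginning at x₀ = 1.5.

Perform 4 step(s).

f(x) = x⁴ - 2x - 1
f'(x) = 4x³ - 2
x₀ = 1.5

Newton-Raphson formula: x_{n+1} = x_n - f(x_n)/f'(x_n)

Iteration 1:
  f(1.500000) = 1.062500
  f'(1.500000) = 11.500000
  x_1 = 1.500000 - 1.062500/11.500000 = 1.407609
Iteration 2:
  f(1.407609) = 0.110579
  f'(1.407609) = 9.155931
  x_2 = 1.407609 - 0.110579/9.155931 = 1.395531
Iteration 3:
  f(1.395531) = 0.001724
  f'(1.395531) = 8.871234
  x_3 = 1.395531 - 0.001724/8.871234 = 1.395337
Iteration 4:
  f(1.395337) = 0.000000
  f'(1.395337) = 8.866692
  x_4 = 1.395337 - 0.000000/8.866692 = 1.395337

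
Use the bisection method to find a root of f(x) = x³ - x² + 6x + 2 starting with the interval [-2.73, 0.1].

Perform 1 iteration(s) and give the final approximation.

f(x) = x³ - x² + 6x + 2
Initial interval: [-2.73, 0.1]

Iteration 1:
  c_1 = (-2.730000 + 0.100000)/2 = -1.315000
  f(c_1) = f(-1.315000) = -9.893156
  f(a) × f(c) ≥ 0, new interval: [-1.315000, 0.100000]

After 1 iteration(s), the approximation is c_1 = -1.315000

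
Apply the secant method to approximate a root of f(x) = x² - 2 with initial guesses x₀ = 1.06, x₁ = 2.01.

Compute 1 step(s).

f(x) = x² - 2
x₀ = 1.06, x₁ = 2.01

Secant formula: x_{n+1} = x_n - f(x_n)(x_n - x_{n-1})/(f(x_n) - f(x_{n-1}))

Iteration 1:
  f(1.060000) = -0.876400
  f(2.010000) = 2.040100
  x_2 = 2.010000 - 2.040100×(2.010000 - 1.060000)/(2.040100 - (-0.876400))
       = 1.345472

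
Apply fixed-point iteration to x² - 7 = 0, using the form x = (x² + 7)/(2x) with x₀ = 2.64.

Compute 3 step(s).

Equation: x² - 7 = 0
Fixed-point form: x = (x² + 7)/(2x)
x₀ = 2.64

x_1 = g(2.640000) = 2.645758
x_2 = g(2.645758) = 2.645751
x_3 = g(2.645751) = 2.645751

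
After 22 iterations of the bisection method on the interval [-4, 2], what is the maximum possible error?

Bisection error bound: |error| ≤ (b-a)/2^n
|error| ≤ (2 - (-4))/2^22 = 6/2^22
|error| ≤ 0.0000014305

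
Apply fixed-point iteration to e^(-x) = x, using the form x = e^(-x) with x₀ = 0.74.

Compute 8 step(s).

Equation: e^(-x) = x
Fixed-point form: x = e^(-x)
x₀ = 0.74

x_1 = g(0.740000) = 0.477114
x_2 = g(0.477114) = 0.620572
x_3 = g(0.620572) = 0.537637
x_4 = g(0.537637) = 0.584127
x_5 = g(0.584127) = 0.557592
x_6 = g(0.557592) = 0.572586
x_7 = g(0.572586) = 0.564065
x_8 = g(0.564065) = 0.568892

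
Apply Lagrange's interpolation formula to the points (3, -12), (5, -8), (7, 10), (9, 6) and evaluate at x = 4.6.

Lagrange interpolation formula:
P(x) = Σ yᵢ × Lᵢ(x)
where Lᵢ(x) = Π_{j≠i} (x - xⱼ)/(xᵢ - xⱼ)

L_0(4.6) = (4.6 - 5)/(3 - 5) × (4.6 - 7)/(3 - 7) × (4.6 - 9)/(3 - 9) = 0.088000
L_1(4.6) = (4.6 - 3)/(5 - 3) × (4.6 - 7)/(5 - 7) × (4.6 - 9)/(5 - 9) = 1.056000
L_2(4.6) = (4.6 - 3)/(7 - 3) × (4.6 - 5)/(7 - 5) × (4.6 - 9)/(7 - 9) = -0.176000
L_3(4.6) = (4.6 - 3)/(9 - 3) × (4.6 - 5)/(9 - 5) × (4.6 - 7)/(9 - 7) = 0.032000

P(4.6) = (-12)×L_0(4.6) + (-8)×L_1(4.6) + 10×L_2(4.6) + 6×L_3(4.6)
P(4.6) = -11.072000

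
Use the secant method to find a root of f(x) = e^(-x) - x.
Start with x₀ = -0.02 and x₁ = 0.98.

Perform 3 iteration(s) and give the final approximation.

f(x) = e^(-x) - x
x₀ = -0.02, x₁ = 0.98

Secant formula: x_{n+1} = x_n - f(x_n)(x_n - x_{n-1})/(f(x_n) - f(x_{n-1}))

Iteration 1:
  f(-0.020000) = 1.040201
  f(0.980000) = -0.604689
  x_2 = 0.980000 - (-0.604689)×(0.980000 - (-0.020000))/(-0.604689 - 1.040201)
       = 0.612383
Iteration 2:
  f(0.980000) = -0.604689
  f(0.612383) = -0.070326
  x_3 = 0.612383 - (-0.070326)×(0.612383 - 0.980000)/(-0.070326 - (-0.604689))
       = 0.564002
Iteration 3:
  f(0.612383) = -0.070326
  f(0.564002) = 0.004925
  x_4 = 0.564002 - 0.004925×(0.564002 - 0.612383)/(0.004925 - (-0.070326))
       = 0.567169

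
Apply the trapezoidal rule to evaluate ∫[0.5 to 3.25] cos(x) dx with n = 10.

f(x) = cos(x)
a = 0.5, b = 3.25, n = 10
h = (b - a)/n = 0.275000

Trapezoidal rule: (h/2)[f(x₀) + 2f(x₁) + 2f(x₂) + ... + f(xₙ)]

x_0 = 0.5000, f(x_0) = 0.877583, coefficient = 1
x_1 = 0.7750, f(x_1) = 0.714421, coefficient = 2
x_2 = 1.0500, f(x_2) = 0.497571, coefficient = 2
x_3 = 1.3250, f(x_3) = 0.243329, coefficient = 2
x_4 = 1.6000, f(x_4) = -0.029200, coefficient = 2
x_5 = 1.8750, f(x_5) = -0.299534, coefficient = 2
x_6 = 2.1500, f(x_6) = -0.547358, coefficient = 2
x_7 = 2.4250, f(x_7) = -0.754048, coefficient = 2
x_8 = 2.7000, f(x_8) = -0.904072, coefficient = 2
x_9 = 2.9750, f(x_9) = -0.986156, coefficient = 2
x_10 = 3.2500, f(x_10) = -0.994130, coefficient = 1

I ≈ (0.275000/2) × -4.246638 = -0.583913
Exact value: -0.587621
Error: 0.003708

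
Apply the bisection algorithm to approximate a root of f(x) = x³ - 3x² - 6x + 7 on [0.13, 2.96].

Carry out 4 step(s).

f(x) = x³ - 3x² - 6x + 7
Initial interval: [0.13, 2.96]

Iteration 1:
  c_1 = (0.130000 + 2.960000)/2 = 1.545000
  f(c_1) = f(1.545000) = -5.743121
  f(a) × f(c) < 0, new interval: [0.130000, 1.545000]
Iteration 2:
  c_2 = (0.130000 + 1.545000)/2 = 0.837500
  f(c_2) = f(0.837500) = 0.458209
  f(a) × f(c) ≥ 0, new interval: [0.837500, 1.545000]
Iteration 3:
  c_3 = (0.837500 + 1.545000)/2 = 1.191250
  f(c_3) = f(1.191250) = -2.714255
  f(a) × f(c) < 0, new interval: [0.837500, 1.191250]
Iteration 4:
  c_4 = (0.837500 + 1.191250)/2 = 1.014375
  f(c_4) = f(1.014375) = -1.129372
  f(a) × f(c) < 0, new interval: [0.837500, 1.014375]

After 4 iteration(s), the approximation is c_4 = 1.014375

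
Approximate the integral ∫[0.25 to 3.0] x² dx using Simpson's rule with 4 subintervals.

f(x) = x²
a = 0.25, b = 3.0, n = 4
h = (b - a)/n = 0.687500

Simpson's rule: (h/3)[f(x₀) + 4f(x₁) + 2f(x₂) + ... + f(xₙ)]

x_0 = 0.2500, f(x_0) = 0.062500, coefficient = 1
x_1 = 0.9375, f(x_1) = 0.878906, coefficient = 4
x_2 = 1.6250, f(x_2) = 2.640625, coefficient = 2
x_3 = 2.3125, f(x_3) = 5.347656, coefficient = 4
x_4 = 3.0000, f(x_4) = 9.000000, coefficient = 1

I ≈ (0.687500/3) × 39.250000 = 8.994792
Exact value: 8.994792
Error: 0.000000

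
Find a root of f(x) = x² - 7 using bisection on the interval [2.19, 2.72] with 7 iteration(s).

f(x) = x² - 7
Initial interval: [2.19, 2.72]

Iteration 1:
  c_1 = (2.190000 + 2.720000)/2 = 2.455000
  f(c_1) = f(2.455000) = -0.972975
  f(a) × f(c) ≥ 0, new interval: [2.455000, 2.720000]
Iteration 2:
  c_2 = (2.455000 + 2.720000)/2 = 2.587500
  f(c_2) = f(2.587500) = -0.304844
  f(a) × f(c) ≥ 0, new interval: [2.587500, 2.720000]
Iteration 3:
  c_3 = (2.587500 + 2.720000)/2 = 2.653750
  f(c_3) = f(2.653750) = 0.042389
  f(a) × f(c) < 0, new interval: [2.587500, 2.653750]
Iteration 4:
  c_4 = (2.587500 + 2.653750)/2 = 2.620625
  f(c_4) = f(2.620625) = -0.132325
  f(a) × f(c) ≥ 0, new interval: [2.620625, 2.653750]
Iteration 5:
  c_5 = (2.620625 + 2.653750)/2 = 2.637188
  f(c_5) = f(2.637188) = -0.045242
  f(a) × f(c) ≥ 0, new interval: [2.637188, 2.653750]
Iteration 6:
  c_6 = (2.637188 + 2.653750)/2 = 2.645469
  f(c_6) = f(2.645469) = -0.001495
  f(a) × f(c) ≥ 0, new interval: [2.645469, 2.653750]
Iteration 7:
  c_7 = (2.645469 + 2.653750)/2 = 2.649609
  f(c_7) = f(2.649609) = 0.020430
  f(a) × f(c) < 0, new interval: [2.645469, 2.649609]

After 7 iteration(s), the approximation is c_7 = 2.649609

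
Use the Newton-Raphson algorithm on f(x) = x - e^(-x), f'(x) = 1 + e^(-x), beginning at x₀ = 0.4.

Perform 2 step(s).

f(x) = x - e^(-x)
f'(x) = 1 + e^(-x)
x₀ = 0.4

Newton-Raphson formula: x_{n+1} = x_n - f(x_n)/f'(x_n)

Iteration 1:
  f(0.400000) = -0.270320
  f'(0.400000) = 1.670320
  x_1 = 0.400000 - (-0.270320)/1.670320 = 0.561837
Iteration 2:
  f(0.561837) = -0.008323
  f'(0.561837) = 1.570161
  x_2 = 0.561837 - (-0.008323)/1.570161 = 0.567138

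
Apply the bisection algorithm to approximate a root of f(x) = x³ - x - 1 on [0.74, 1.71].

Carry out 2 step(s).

f(x) = x³ - x - 1
Initial interval: [0.74, 1.71]

Iteration 1:
  c_1 = (0.740000 + 1.710000)/2 = 1.225000
  f(c_1) = f(1.225000) = -0.386734
  f(a) × f(c) ≥ 0, new interval: [1.225000, 1.710000]
Iteration 2:
  c_2 = (1.225000 + 1.710000)/2 = 1.467500
  f(c_2) = f(1.467500) = 0.692844
  f(a) × f(c) < 0, new interval: [1.225000, 1.467500]

After 2 iteration(s), the approximation is c_2 = 1.467500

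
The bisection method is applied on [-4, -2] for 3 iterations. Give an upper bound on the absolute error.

Bisection error bound: |error| ≤ (b-a)/2^n
|error| ≤ (-2 - (-4))/2^3 = 2/2^3
|error| ≤ 0.2500000000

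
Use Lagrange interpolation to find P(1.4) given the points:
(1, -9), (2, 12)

Lagrange interpolation formula:
P(x) = Σ yᵢ × Lᵢ(x)
where Lᵢ(x) = Π_{j≠i} (x - xⱼ)/(xᵢ - xⱼ)

L_0(1.4) = (1.4 - 2)/(1 - 2) = 0.600000
L_1(1.4) = (1.4 - 1)/(2 - 1) = 0.400000

P(1.4) = (-9)×L_0(1.4) + 12×L_1(1.4)
P(1.4) = -0.600000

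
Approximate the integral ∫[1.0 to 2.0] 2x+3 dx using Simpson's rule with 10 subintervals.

f(x) = 2x+3
a = 1.0, b = 2.0, n = 10
h = (b - a)/n = 0.100000

Simpson's rule: (h/3)[f(x₀) + 4f(x₁) + 2f(x₂) + ... + f(xₙ)]

x_0 = 1.0000, f(x_0) = 5.000000, coefficient = 1
x_1 = 1.1000, f(x_1) = 5.200000, coefficient = 4
x_2 = 1.2000, f(x_2) = 5.400000, coefficient = 2
x_3 = 1.3000, f(x_3) = 5.600000, coefficient = 4
x_4 = 1.4000, f(x_4) = 5.800000, coefficient = 2
x_5 = 1.5000, f(x_5) = 6.000000, coefficient = 4
x_6 = 1.6000, f(x_6) = 6.200000, coefficient = 2
x_7 = 1.7000, f(x_7) = 6.400000, coefficient = 4
x_8 = 1.8000, f(x_8) = 6.600000, coefficient = 2
x_9 = 1.9000, f(x_9) = 6.800000, coefficient = 4
x_10 = 2.0000, f(x_10) = 7.000000, coefficient = 1

I ≈ (0.100000/3) × 180.000000 = 6.000000
Exact value: 6.000000
Error: 0.000000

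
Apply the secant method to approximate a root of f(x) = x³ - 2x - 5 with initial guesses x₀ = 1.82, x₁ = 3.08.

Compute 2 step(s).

f(x) = x³ - 2x - 5
x₀ = 1.82, x₁ = 3.08

Secant formula: x_{n+1} = x_n - f(x_n)(x_n - x_{n-1})/(f(x_n) - f(x_{n-1}))

Iteration 1:
  f(1.820000) = -2.611432
  f(3.080000) = 18.058112
  x_2 = 3.080000 - 18.058112×(3.080000 - 1.820000)/(18.058112 - (-2.611432))
       = 1.979191
Iteration 2:
  f(3.080000) = 18.058112
  f(1.979191) = -1.205501
  x_3 = 1.979191 - (-1.205501)×(1.979191 - 3.080000)/(-1.205501 - 18.058112)
       = 2.048079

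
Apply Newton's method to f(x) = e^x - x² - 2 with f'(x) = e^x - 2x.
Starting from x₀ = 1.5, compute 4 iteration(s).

f(x) = e^x - x² - 2
f'(x) = e^x - 2x
x₀ = 1.5

Newton-Raphson formula: x_{n+1} = x_n - f(x_n)/f'(x_n)

Iteration 1:
  f(1.500000) = 0.231689
  f'(1.500000) = 1.481689
  x_1 = 1.500000 - 0.231689/1.481689 = 1.343632
Iteration 2:
  f(1.343632) = 0.027592
  f'(1.343632) = 1.145675
  x_2 = 1.343632 - 0.027592/1.145675 = 1.319548
Iteration 3:
  f(1.319548) = 0.000523
  f'(1.319548) = 1.102634
  x_3 = 1.319548 - 0.000523/1.102634 = 1.319074
Iteration 4:
  f(1.319074) = 0.000000
  f'(1.319074) = 1.101808
  x_4 = 1.319074 - 0.000000/1.101808 = 1.319074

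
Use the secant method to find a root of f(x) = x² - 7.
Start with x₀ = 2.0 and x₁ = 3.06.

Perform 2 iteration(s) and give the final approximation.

f(x) = x² - 7
x₀ = 2.0, x₁ = 3.06

Secant formula: x_{n+1} = x_n - f(x_n)(x_n - x_{n-1})/(f(x_n) - f(x_{n-1}))

Iteration 1:
  f(2.000000) = -3.000000
  f(3.060000) = 2.363600
  x_2 = 3.060000 - 2.363600×(3.060000 - 2.000000)/(2.363600 - (-3.000000))
       = 2.592885
Iteration 2:
  f(3.060000) = 2.363600
  f(2.592885) = -0.276945
  x_3 = 2.592885 - (-0.276945)×(2.592885 - 3.060000)/(-0.276945 - 2.363600)
       = 2.641877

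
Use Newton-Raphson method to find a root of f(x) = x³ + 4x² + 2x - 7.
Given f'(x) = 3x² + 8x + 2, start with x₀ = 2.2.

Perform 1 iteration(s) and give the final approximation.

f(x) = x³ + 4x² + 2x - 7
f'(x) = 3x² + 8x + 2
x₀ = 2.2

Newton-Raphson formula: x_{n+1} = x_n - f(x_n)/f'(x_n)

Iteration 1:
  f(2.200000) = 27.408000
  f'(2.200000) = 34.120000
  x_1 = 2.200000 - 27.408000/34.120000 = 1.396717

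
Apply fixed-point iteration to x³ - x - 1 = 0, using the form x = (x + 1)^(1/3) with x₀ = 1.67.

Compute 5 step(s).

Equation: x³ - x - 1 = 0
Fixed-point form: x = (x + 1)^(1/3)
x₀ = 1.67

x_1 = g(1.670000) = 1.387300
x_2 = g(1.387300) = 1.336500
x_3 = g(1.336500) = 1.326952
x_4 = g(1.326952) = 1.325142
x_5 = g(1.325142) = 1.324799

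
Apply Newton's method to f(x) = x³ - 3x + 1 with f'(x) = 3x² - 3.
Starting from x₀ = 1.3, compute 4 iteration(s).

f(x) = x³ - 3x + 1
f'(x) = 3x² - 3
x₀ = 1.3

Newton-Raphson formula: x_{n+1} = x_n - f(x_n)/f'(x_n)

Iteration 1:
  f(1.300000) = -0.703000
  f'(1.300000) = 2.070000
  x_1 = 1.300000 - (-0.703000)/2.070000 = 1.639614
Iteration 2:
  f(1.639614) = 0.488986
  f'(1.639614) = 5.064998
  x_2 = 1.639614 - 0.488986/5.064998 = 1.543071
Iteration 3:
  f(1.543071) = 0.044946
  f'(1.543071) = 4.143208
  x_3 = 1.543071 - 0.044946/4.143208 = 1.532223
Iteration 4:
  f(1.532223) = 0.000543
  f'(1.532223) = 4.043125
  x_4 = 1.532223 - 0.000543/4.043125 = 1.532089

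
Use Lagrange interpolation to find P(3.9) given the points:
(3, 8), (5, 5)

Lagrange interpolation formula:
P(x) = Σ yᵢ × Lᵢ(x)
where Lᵢ(x) = Π_{j≠i} (x - xⱼ)/(xᵢ - xⱼ)

L_0(3.9) = (3.9 - 5)/(3 - 5) = 0.550000
L_1(3.9) = (3.9 - 3)/(5 - 3) = 0.450000

P(3.9) = 8×L_0(3.9) + 5×L_1(3.9)
P(3.9) = 6.650000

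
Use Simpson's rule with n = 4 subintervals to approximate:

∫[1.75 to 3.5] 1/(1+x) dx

f(x) = 1/(1+x)
a = 1.75, b = 3.5, n = 4
h = (b - a)/n = 0.437500

Simpson's rule: (h/3)[f(x₀) + 4f(x₁) + 2f(x₂) + ... + f(xₙ)]

x_0 = 1.7500, f(x_0) = 0.363636, coefficient = 1
x_1 = 2.1875, f(x_1) = 0.313725, coefficient = 4
x_2 = 2.6250, f(x_2) = 0.275862, coefficient = 2
x_3 = 3.0625, f(x_3) = 0.246154, coefficient = 4
x_4 = 3.5000, f(x_4) = 0.222222, coefficient = 1

I ≈ (0.437500/3) × 3.377100 = 0.492494
Exact value: 0.492476
Error: 0.000017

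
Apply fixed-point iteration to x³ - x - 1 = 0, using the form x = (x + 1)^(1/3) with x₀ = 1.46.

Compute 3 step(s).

Equation: x³ - x - 1 = 0
Fixed-point form: x = (x + 1)^(1/3)
x₀ = 1.46

x_1 = g(1.460000) = 1.349931
x_2 = g(1.349931) = 1.329490
x_3 = g(1.329490) = 1.325624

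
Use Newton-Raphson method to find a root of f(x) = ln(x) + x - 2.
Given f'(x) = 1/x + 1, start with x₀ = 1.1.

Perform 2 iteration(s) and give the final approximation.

f(x) = ln(x) + x - 2
f'(x) = 1/x + 1
x₀ = 1.1

Newton-Raphson formula: x_{n+1} = x_n - f(x_n)/f'(x_n)

Iteration 1:
  f(1.100000) = -0.804690
  f'(1.100000) = 1.909091
  x_1 = 1.100000 - (-0.804690)/1.909091 = 1.521504
Iteration 2:
  f(1.521504) = -0.058796
  f'(1.521504) = 1.657244
  x_2 = 1.521504 - (-0.058796)/1.657244 = 1.556983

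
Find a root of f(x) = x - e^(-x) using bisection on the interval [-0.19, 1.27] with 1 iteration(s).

f(x) = x - e^(-x)
Initial interval: [-0.19, 1.27]

Iteration 1:
  c_1 = (-0.190000 + 1.270000)/2 = 0.540000
  f(c_1) = f(0.540000) = -0.042748
  f(a) × f(c) ≥ 0, new interval: [0.540000, 1.270000]

After 1 iteration(s), the approximation is c_1 = 0.540000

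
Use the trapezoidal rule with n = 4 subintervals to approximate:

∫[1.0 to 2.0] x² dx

f(x) = x²
a = 1.0, b = 2.0, n = 4
h = (b - a)/n = 0.250000

Trapezoidal rule: (h/2)[f(x₀) + 2f(x₁) + 2f(x₂) + ... + f(xₙ)]

x_0 = 1.0000, f(x_0) = 1.000000, coefficient = 1
x_1 = 1.2500, f(x_1) = 1.562500, coefficient = 2
x_2 = 1.5000, f(x_2) = 2.250000, coefficient = 2
x_3 = 1.7500, f(x_3) = 3.062500, coefficient = 2
x_4 = 2.0000, f(x_4) = 4.000000, coefficient = 1

I ≈ (0.250000/2) × 18.750000 = 2.343750
Exact value: 2.333333
Error: 0.010417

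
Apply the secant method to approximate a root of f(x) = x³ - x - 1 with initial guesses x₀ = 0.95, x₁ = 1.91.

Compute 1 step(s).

f(x) = x³ - x - 1
x₀ = 0.95, x₁ = 1.91

Secant formula: x_{n+1} = x_n - f(x_n)(x_n - x_{n-1})/(f(x_n) - f(x_{n-1}))

Iteration 1:
  f(0.950000) = -1.092625
  f(1.910000) = 4.057871
  x_2 = 1.910000 - 4.057871×(1.910000 - 0.950000)/(4.057871 - (-1.092625))
       = 1.153654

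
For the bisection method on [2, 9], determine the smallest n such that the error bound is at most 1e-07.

We need (b-a)/2^n ≤ 1e-07
(9 - 2)/2^n ≤ 1e-07
7/2^n ≤ 1e-07
2^n ≥ 70000000
n ≥ log₂(70000000) = 26.06
n ≥ 27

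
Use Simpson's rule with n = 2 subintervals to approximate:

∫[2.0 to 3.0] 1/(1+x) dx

f(x) = 1/(1+x)
a = 2.0, b = 3.0, n = 2
h = (b - a)/n = 0.500000

Simpson's rule: (h/3)[f(x₀) + 4f(x₁) + 2f(x₂) + ... + f(xₙ)]

x_0 = 2.0000, f(x_0) = 0.333333, coefficient = 1
x_1 = 2.5000, f(x_1) = 0.285714, coefficient = 4
x_2 = 3.0000, f(x_2) = 0.250000, coefficient = 1

I ≈ (0.500000/3) × 1.726190 = 0.287698
Exact value: 0.287682
Error: 0.000016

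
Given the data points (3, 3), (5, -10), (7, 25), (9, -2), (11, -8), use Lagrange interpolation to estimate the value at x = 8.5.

Lagrange interpolation formula:
P(x) = Σ yᵢ × Lᵢ(x)
where Lᵢ(x) = Π_{j≠i} (x - xⱼ)/(xᵢ - xⱼ)

L_0(8.5) = (8.5 - 5)/(3 - 5) × (8.5 - 7)/(3 - 7) × (8.5 - 9)/(3 - 9) × (8.5 - 11)/(3 - 11) = 0.017090
L_1(8.5) = (8.5 - 3)/(5 - 3) × (8.5 - 7)/(5 - 7) × (8.5 - 9)/(5 - 9) × (8.5 - 11)/(5 - 11) = -0.107422
L_2(8.5) = (8.5 - 3)/(7 - 3) × (8.5 - 5)/(7 - 5) × (8.5 - 9)/(7 - 9) × (8.5 - 11)/(7 - 11) = 0.375977
L_3(8.5) = (8.5 - 3)/(9 - 3) × (8.5 - 5)/(9 - 5) × (8.5 - 7)/(9 - 7) × (8.5 - 11)/(9 - 11) = 0.751953
L_4(8.5) = (8.5 - 3)/(11 - 3) × (8.5 - 5)/(11 - 5) × (8.5 - 7)/(11 - 7) × (8.5 - 9)/(11 - 9) = -0.037598

P(8.5) = 3×L_0(8.5) + (-10)×L_1(8.5) + 25×L_2(8.5) + (-2)×L_3(8.5) + (-8)×L_4(8.5)
P(8.5) = 9.321777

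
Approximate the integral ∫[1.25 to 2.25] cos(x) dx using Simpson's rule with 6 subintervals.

f(x) = cos(x)
a = 1.25, b = 2.25, n = 6
h = (b - a)/n = 0.166667

Simpson's rule: (h/3)[f(x₀) + 4f(x₁) + 2f(x₂) + ... + f(xₙ)]

x_0 = 1.2500, f(x_0) = 0.315322, coefficient = 1
x_1 = 1.4167, f(x_1) = 0.153520, coefficient = 4
x_2 = 1.5833, f(x_2) = -0.012537, coefficient = 2
x_3 = 1.7500, f(x_3) = -0.178246, coefficient = 4
x_4 = 1.9167, f(x_4) = -0.339016, coefficient = 2
x_5 = 2.0833, f(x_5) = -0.490390, coefficient = 4
x_6 = 2.2500, f(x_6) = -0.628174, coefficient = 1

I ≈ (0.166667/3) × -3.076419 = -0.170912
Exact value: -0.170911
Error: 0.000001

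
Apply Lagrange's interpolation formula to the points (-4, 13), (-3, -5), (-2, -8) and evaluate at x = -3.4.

Lagrange interpolation formula:
P(x) = Σ yᵢ × Lᵢ(x)
where Lᵢ(x) = Π_{j≠i} (x - xⱼ)/(xᵢ - xⱼ)

L_0(-3.4) = (-3.4 - (-3))/(-4 - (-3)) × (-3.4 - (-2))/(-4 - (-2)) = 0.280000
L_1(-3.4) = (-3.4 - (-4))/(-3 - (-4)) × (-3.4 - (-2))/(-3 - (-2)) = 0.840000
L_2(-3.4) = (-3.4 - (-4))/(-2 - (-4)) × (-3.4 - (-3))/(-2 - (-3)) = -0.120000

P(-3.4) = 13×L_0(-3.4) + (-5)×L_1(-3.4) + (-8)×L_2(-3.4)
P(-3.4) = 0.400000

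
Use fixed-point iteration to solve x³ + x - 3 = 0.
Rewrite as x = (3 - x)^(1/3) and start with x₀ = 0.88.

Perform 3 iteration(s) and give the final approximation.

Equation: x³ + x - 3 = 0
Fixed-point form: x = (3 - x)^(1/3)
x₀ = 0.88

x_1 = g(0.880000) = 1.284632
x_2 = g(1.284632) = 1.197069
x_3 = g(1.197069) = 1.217100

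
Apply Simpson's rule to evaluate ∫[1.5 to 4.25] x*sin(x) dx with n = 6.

f(x) = x*sin(x)
a = 1.5, b = 4.25, n = 6
h = (b - a)/n = 0.458333

Simpson's rule: (h/3)[f(x₀) + 4f(x₁) + 2f(x₂) + ... + f(xₙ)]

x_0 = 1.5000, f(x_0) = 1.496242, coefficient = 1
x_1 = 1.9583, f(x_1) = 1.813109, coefficient = 4
x_2 = 2.4167, f(x_2) = 1.602443, coefficient = 2
x_3 = 2.8750, f(x_3) = 0.757407, coefficient = 4
x_4 = 3.3333, f(x_4) = -0.635227, coefficient = 2
x_5 = 3.7917, f(x_5) = -2.294889, coefficient = 4
x_6 = 4.2500, f(x_6) = -3.803705, coefficient = 1

I ≈ (0.458333/3) × 0.729480 = 0.111448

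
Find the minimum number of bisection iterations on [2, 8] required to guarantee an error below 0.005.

We need (b-a)/2^n ≤ 0.005
(8 - 2)/2^n ≤ 0.005
6/2^n ≤ 0.005
2^n ≥ 1200
n ≥ log₂(1200) = 10.23
n ≥ 11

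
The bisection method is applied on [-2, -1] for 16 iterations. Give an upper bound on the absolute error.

Bisection error bound: |error| ≤ (b-a)/2^n
|error| ≤ (-1 - (-2))/2^16 = 1/2^16
|error| ≤ 0.0000152588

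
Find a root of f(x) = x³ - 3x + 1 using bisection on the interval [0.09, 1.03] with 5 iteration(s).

f(x) = x³ - 3x + 1
Initial interval: [0.09, 1.03]

Iteration 1:
  c_1 = (0.090000 + 1.030000)/2 = 0.560000
  f(c_1) = f(0.560000) = -0.504384
  f(a) × f(c) < 0, new interval: [0.090000, 0.560000]
Iteration 2:
  c_2 = (0.090000 + 0.560000)/2 = 0.325000
  f(c_2) = f(0.325000) = 0.059328
  f(a) × f(c) ≥ 0, new interval: [0.325000, 0.560000]
Iteration 3:
  c_3 = (0.325000 + 0.560000)/2 = 0.442500
  f(c_3) = f(0.442500) = -0.240856
  f(a) × f(c) < 0, new interval: [0.325000, 0.442500]
Iteration 4:
  c_4 = (0.325000 + 0.442500)/2 = 0.383750
  f(c_4) = f(0.383750) = -0.094737
  f(a) × f(c) < 0, new interval: [0.325000, 0.383750]
Iteration 5:
  c_5 = (0.325000 + 0.383750)/2 = 0.354375
  f(c_5) = f(0.354375) = -0.018622
  f(a) × f(c) < 0, new interval: [0.325000, 0.354375]

After 5 iteration(s), the approximation is c_5 = 0.354375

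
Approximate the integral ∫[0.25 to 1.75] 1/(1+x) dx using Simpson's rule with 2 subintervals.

f(x) = 1/(1+x)
a = 0.25, b = 1.75, n = 2
h = (b - a)/n = 0.750000

Simpson's rule: (h/3)[f(x₀) + 4f(x₁) + 2f(x₂) + ... + f(xₙ)]

x_0 = 0.2500, f(x_0) = 0.800000, coefficient = 1
x_1 = 1.0000, f(x_1) = 0.500000, coefficient = 4
x_2 = 1.7500, f(x_2) = 0.363636, coefficient = 1

I ≈ (0.750000/3) × 3.163636 = 0.790909
Exact value: 0.788457
Error: 0.002452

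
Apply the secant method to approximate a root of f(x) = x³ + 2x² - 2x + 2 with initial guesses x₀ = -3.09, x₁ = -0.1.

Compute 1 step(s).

f(x) = x³ + 2x² - 2x + 2
x₀ = -3.09, x₁ = -0.1

Secant formula: x_{n+1} = x_n - f(x_n)(x_n - x_{n-1})/(f(x_n) - f(x_{n-1}))

Iteration 1:
  f(-3.090000) = -2.227429
  f(-0.100000) = 2.219000
  x_2 = -0.100000 - 2.219000×(-0.100000 - (-3.090000))/(2.219000 - (-2.227429))
       = -1.592166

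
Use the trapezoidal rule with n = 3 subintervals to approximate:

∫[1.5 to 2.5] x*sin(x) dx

f(x) = x*sin(x)
a = 1.5, b = 2.5, n = 3
h = (b - a)/n = 0.333333

Trapezoidal rule: (h/2)[f(x₀) + 2f(x₁) + 2f(x₂) + ... + f(xₙ)]

x_0 = 1.5000, f(x_0) = 1.496242, coefficient = 1
x_1 = 1.8333, f(x_1) = 1.770514, coefficient = 2
x_2 = 2.1667, f(x_2) = 1.793264, coefficient = 2
x_3 = 2.5000, f(x_3) = 1.496180, coefficient = 1

I ≈ (0.333333/2) × 10.119978 = 1.686663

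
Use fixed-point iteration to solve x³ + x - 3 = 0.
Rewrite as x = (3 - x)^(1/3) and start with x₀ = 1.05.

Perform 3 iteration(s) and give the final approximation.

Equation: x³ + x - 3 = 0
Fixed-point form: x = (3 - x)^(1/3)
x₀ = 1.05

x_1 = g(1.050000) = 1.249333
x_2 = g(1.249333) = 1.205224
x_3 = g(1.205224) = 1.215262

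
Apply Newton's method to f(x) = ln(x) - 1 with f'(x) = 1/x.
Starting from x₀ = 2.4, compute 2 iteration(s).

f(x) = ln(x) - 1
f'(x) = 1/x
x₀ = 2.4

Newton-Raphson formula: x_{n+1} = x_n - f(x_n)/f'(x_n)

Iteration 1:
  f(2.400000) = -0.124531
  f'(2.400000) = 0.416667
  x_1 = 2.400000 - (-0.124531)/0.416667 = 2.698875
Iteration 2:
  f(2.698875) = -0.007165
  f'(2.698875) = 0.370525
  x_2 = 2.698875 - (-0.007165)/0.370525 = 2.718212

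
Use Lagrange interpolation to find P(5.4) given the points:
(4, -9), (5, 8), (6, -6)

Lagrange interpolation formula:
P(x) = Σ yᵢ × Lᵢ(x)
where Lᵢ(x) = Π_{j≠i} (x - xⱼ)/(xᵢ - xⱼ)

L_0(5.4) = (5.4 - 5)/(4 - 5) × (5.4 - 6)/(4 - 6) = -0.120000
L_1(5.4) = (5.4 - 4)/(5 - 4) × (5.4 - 6)/(5 - 6) = 0.840000
L_2(5.4) = (5.4 - 4)/(6 - 4) × (5.4 - 5)/(6 - 5) = 0.280000

P(5.4) = (-9)×L_0(5.4) + 8×L_1(5.4) + (-6)×L_2(5.4)
P(5.4) = 6.120000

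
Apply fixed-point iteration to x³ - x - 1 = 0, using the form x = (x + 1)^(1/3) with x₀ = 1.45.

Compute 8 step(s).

Equation: x³ - x - 1 = 0
Fixed-point form: x = (x + 1)^(1/3)
x₀ = 1.45

x_1 = g(1.450000) = 1.348100
x_2 = g(1.348100) = 1.329144
x_3 = g(1.329144) = 1.325558
x_4 = g(1.325558) = 1.324878
x_5 = g(1.324878) = 1.324748
x_6 = g(1.324748) = 1.324724
x_7 = g(1.324724) = 1.324719
x_8 = g(1.324719) = 1.324718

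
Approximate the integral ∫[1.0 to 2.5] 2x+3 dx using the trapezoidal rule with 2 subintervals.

f(x) = 2x+3
a = 1.0, b = 2.5, n = 2
h = (b - a)/n = 0.750000

Trapezoidal rule: (h/2)[f(x₀) + 2f(x₁) + 2f(x₂) + ... + f(xₙ)]

x_0 = 1.0000, f(x_0) = 5.000000, coefficient = 1
x_1 = 1.7500, f(x_1) = 6.500000, coefficient = 2
x_2 = 2.5000, f(x_2) = 8.000000, coefficient = 1

I ≈ (0.750000/2) × 26.000000 = 9.750000
Exact value: 9.750000
Error: 0.000000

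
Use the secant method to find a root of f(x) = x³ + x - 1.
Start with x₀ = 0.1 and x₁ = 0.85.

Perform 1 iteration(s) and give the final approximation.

f(x) = x³ + x - 1
x₀ = 0.1, x₁ = 0.85

Secant formula: x_{n+1} = x_n - f(x_n)(x_n - x_{n-1})/(f(x_n) - f(x_{n-1}))

Iteration 1:
  f(0.100000) = -0.899000
  f(0.850000) = 0.464125
  x_2 = 0.850000 - 0.464125×(0.850000 - 0.100000)/(0.464125 - (-0.899000))
       = 0.594635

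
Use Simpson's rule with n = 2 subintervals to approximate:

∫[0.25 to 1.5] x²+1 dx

f(x) = x²+1
a = 0.25, b = 1.5, n = 2
h = (b - a)/n = 0.625000

Simpson's rule: (h/3)[f(x₀) + 4f(x₁) + 2f(x₂) + ... + f(xₙ)]

x_0 = 0.2500, f(x_0) = 1.062500, coefficient = 1
x_1 = 0.8750, f(x_1) = 1.765625, coefficient = 4
x_2 = 1.5000, f(x_2) = 3.250000, coefficient = 1

I ≈ (0.625000/3) × 11.375000 = 2.369792
Exact value: 2.369792
Error: 0.000000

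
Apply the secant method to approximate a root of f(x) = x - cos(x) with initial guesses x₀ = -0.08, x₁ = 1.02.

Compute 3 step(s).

f(x) = x - cos(x)
x₀ = -0.08, x₁ = 1.02

Secant formula: x_{n+1} = x_n - f(x_n)(x_n - x_{n-1})/(f(x_n) - f(x_{n-1}))

Iteration 1:
  f(-0.080000) = -1.076802
  f(1.020000) = 0.496634
  x_2 = 1.020000 - 0.496634×(1.020000 - (-0.080000))/(0.496634 - (-1.076802))
       = 0.672800
Iteration 2:
  f(1.020000) = 0.496634
  f(0.672800) = -0.109280
  x_3 = 0.672800 - (-0.109280)×(0.672800 - 1.020000)/(-0.109280 - 0.496634)
       = 0.735419
Iteration 3:
  f(0.672800) = -0.109280
  f(0.735419) = -0.006130
  x_4 = 0.735419 - (-0.006130)×(0.735419 - 0.672800)/(-0.006130 - (-0.109280))
       = 0.739141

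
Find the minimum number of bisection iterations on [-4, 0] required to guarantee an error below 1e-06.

We need (b-a)/2^n ≤ 1e-06
(0 - (-4))/2^n ≤ 1e-06
4/2^n ≤ 1e-06
2^n ≥ 4000000
n ≥ log₂(4000000) = 21.93
n ≥ 22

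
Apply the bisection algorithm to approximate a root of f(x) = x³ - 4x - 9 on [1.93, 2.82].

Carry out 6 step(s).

f(x) = x³ - 4x - 9
Initial interval: [1.93, 2.82]

Iteration 1:
  c_1 = (1.930000 + 2.820000)/2 = 2.375000
  f(c_1) = f(2.375000) = -5.103516
  f(a) × f(c) ≥ 0, new interval: [2.375000, 2.820000]
Iteration 2:
  c_2 = (2.375000 + 2.820000)/2 = 2.597500
  f(c_2) = f(2.597500) = -1.864651
  f(a) × f(c) ≥ 0, new interval: [2.597500, 2.820000]
Iteration 3:
  c_3 = (2.597500 + 2.820000)/2 = 2.708750
  f(c_3) = f(2.708750) = 0.039983
  f(a) × f(c) < 0, new interval: [2.597500, 2.708750]
Iteration 4:
  c_4 = (2.597500 + 2.708750)/2 = 2.653125
  f(c_4) = f(2.653125) = -0.936961
  f(a) × f(c) ≥ 0, new interval: [2.653125, 2.708750]
Iteration 5:
  c_5 = (2.653125 + 2.708750)/2 = 2.680938
  f(c_5) = f(2.680938) = -0.454710
  f(a) × f(c) ≥ 0, new interval: [2.680938, 2.708750]
Iteration 6:
  c_6 = (2.680938 + 2.708750)/2 = 2.694844
  f(c_6) = f(2.694844) = -0.208927
  f(a) × f(c) ≥ 0, new interval: [2.694844, 2.708750]

After 6 iteration(s), the approximation is c_6 = 2.694844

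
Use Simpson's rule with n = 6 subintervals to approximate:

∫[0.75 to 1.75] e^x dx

f(x) = e^x
a = 0.75, b = 1.75, n = 6
h = (b - a)/n = 0.166667

Simpson's rule: (h/3)[f(x₀) + 4f(x₁) + 2f(x₂) + ... + f(xₙ)]

x_0 = 0.7500, f(x_0) = 2.117000, coefficient = 1
x_1 = 0.9167, f(x_1) = 2.500940, coefficient = 4
x_2 = 1.0833, f(x_2) = 2.954512, coefficient = 2
x_3 = 1.2500, f(x_3) = 3.490343, coefficient = 4
x_4 = 1.4167, f(x_4) = 4.123353, coefficient = 2
x_5 = 1.5833, f(x_5) = 4.871166, coefficient = 4
x_6 = 1.7500, f(x_6) = 5.754603, coefficient = 1

I ≈ (0.166667/3) × 65.477128 = 3.637618
Exact value: 3.637603
Error: 0.000016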